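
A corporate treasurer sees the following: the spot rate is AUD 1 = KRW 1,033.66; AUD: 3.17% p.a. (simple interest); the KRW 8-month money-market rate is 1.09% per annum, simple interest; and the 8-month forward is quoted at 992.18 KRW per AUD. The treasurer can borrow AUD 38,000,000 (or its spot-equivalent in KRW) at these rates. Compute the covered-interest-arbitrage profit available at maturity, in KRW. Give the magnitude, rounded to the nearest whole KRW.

KRW 1,064,881,296

T = 8/12 years.
Invest the AUD and cover forward: 38,000,000 × 1.021133333333 × 992.18 = KRW 38,499,626,685.32.
Convert at spot and invest in KRW: 38,000,000 × 1033.66 × 1.007266666667 = KRW 39,564,507,981.35.
The quoted forward undervalues AUD, so borrow AUD, convert to KRW at spot, deposit the KRW at 1.09%, and buy AUD forward at 992.18 to cover the loan.
Profit = 39,564,507,981.35 − 38,499,626,685.32 = KRW 1,064,881,296.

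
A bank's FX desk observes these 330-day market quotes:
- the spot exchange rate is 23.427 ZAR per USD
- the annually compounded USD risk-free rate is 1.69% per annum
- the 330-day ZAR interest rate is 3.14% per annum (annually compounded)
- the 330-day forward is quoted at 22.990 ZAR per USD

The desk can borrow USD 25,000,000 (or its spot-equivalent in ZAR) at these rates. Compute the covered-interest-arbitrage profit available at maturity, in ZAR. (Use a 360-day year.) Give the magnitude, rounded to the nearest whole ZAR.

ZAR 18,863,266

T = 330/360 years.
Keep in USD, deliver into the forward: 25,000,000·1.01548082394·22.990 = ZAR 583,647,603.56.
Swap to ZAR now, deposit: 25,000,000·23.427·1.02874609529 = ZAR 602,510,869.36.
The quoted forward undervalues USD, so borrow USD, convert to ZAR at spot, deposit the ZAR at 3.14%, and buy USD forward at 22.990 to cover the loan.
The gap between the two covered legs is ZAR 18,863,266.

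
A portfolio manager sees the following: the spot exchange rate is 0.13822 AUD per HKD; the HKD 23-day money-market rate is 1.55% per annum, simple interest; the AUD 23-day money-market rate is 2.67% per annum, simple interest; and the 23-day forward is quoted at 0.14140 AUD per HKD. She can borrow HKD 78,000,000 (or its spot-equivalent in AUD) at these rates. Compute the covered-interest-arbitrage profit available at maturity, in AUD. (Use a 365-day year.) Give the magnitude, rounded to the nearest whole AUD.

AUD 240,673

T = 23/365 years.
Invest the HKD and cover forward: 78,000,000 × 1.0009767123 × 0.14140 = AUD 11,039,972.36.
Convert at spot and invest in AUD: 78,000,000 × 0.13822 × 1.0016824658 = AUD 10,799,298.93.
The quoted forward overvalues HKD, so borrow AUD, buy HKD at spot, deposit the HKD at 1.55%, and sell the proceeds forward at 0.14140.
The gap between the two covered legs is AUD 240,673.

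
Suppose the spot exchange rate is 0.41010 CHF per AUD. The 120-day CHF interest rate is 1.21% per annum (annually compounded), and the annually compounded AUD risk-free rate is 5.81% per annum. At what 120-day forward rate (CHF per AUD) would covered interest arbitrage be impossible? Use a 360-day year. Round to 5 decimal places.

T = 120/360 years.
CHF growth factor: (1 + 0.0121)^(120/360) = 1.0040172.
AUD accumulates by (1 + 0.0581)^(120/360) = 1.0190033.
Forward (CHF per AUD) = 0.4101 × 1.0040172 / 1.0190033 = 0.4040688.

0.40407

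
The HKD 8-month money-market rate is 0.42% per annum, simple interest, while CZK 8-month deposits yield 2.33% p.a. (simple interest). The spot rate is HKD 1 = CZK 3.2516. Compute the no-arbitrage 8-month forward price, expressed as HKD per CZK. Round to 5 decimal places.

0.30368

T = 8/12 years.
CZK growth factor: 1 + 0.0233×8/12 = 1.0155333.
HKD accumulates by 1 + 0.0042×8/12 = 1.002800.
Forward (CZK per HKD) = 3.2516 × 1.0155333 / 1.002800 = 3.292888.
Invert for HKD per CZK: 1 / 3.292888 = 0.30368.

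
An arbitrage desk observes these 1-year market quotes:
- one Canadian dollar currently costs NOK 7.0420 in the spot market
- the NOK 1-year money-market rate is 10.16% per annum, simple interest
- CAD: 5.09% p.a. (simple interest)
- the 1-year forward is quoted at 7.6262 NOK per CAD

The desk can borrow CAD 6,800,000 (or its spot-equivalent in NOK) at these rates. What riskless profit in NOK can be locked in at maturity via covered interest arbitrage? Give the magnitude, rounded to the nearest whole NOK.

NOK 1,746,963

T = 1 year.
Invest the CAD and cover forward: 6,800,000 × 1.050900 × 7.6262 = NOK 54,497,740.34.
Convert at spot and invest in NOK: 6,800,000 × 7.0420 × 1.101600 = NOK 52,750,776.96.
The quoted forward overvalues CAD, so borrow NOK, buy CAD at spot, deposit the CAD at 5.09%, and sell the proceeds forward at 7.6262.
Profit = 54,497,740.34 − 52,750,776.96 = NOK 1,746,963.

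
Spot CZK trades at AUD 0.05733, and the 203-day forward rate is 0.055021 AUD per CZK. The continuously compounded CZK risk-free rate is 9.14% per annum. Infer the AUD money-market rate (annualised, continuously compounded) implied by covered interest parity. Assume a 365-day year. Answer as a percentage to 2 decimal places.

T = 203/365 years.
CIP gives F = S · g_AUD/g_CZK, so g_AUD/g_CZK = 0.055021/0.05733 = 0.9597244.
CZK growth factor: e^(0.0914×203/365) = 1.0521476.
Hence g_AUD = 1.0097717.
r = ln(1.0097717)/(203/365) = 0.017485 → 1.75%.

1.75%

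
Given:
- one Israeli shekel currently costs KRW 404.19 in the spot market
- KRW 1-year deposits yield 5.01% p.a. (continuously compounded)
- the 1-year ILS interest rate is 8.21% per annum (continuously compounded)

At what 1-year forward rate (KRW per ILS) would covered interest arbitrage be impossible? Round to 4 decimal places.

391.4607

T = 1 year.
Growth of 1 KRW over T: e^(0.0501×1) = 1.051376229.
ILS accumulates by e^(0.0821×1) = 1.085564361.
Forward (KRW per ILS) = 404.19 × 1.051376229 / 1.085564361 = 391.460675.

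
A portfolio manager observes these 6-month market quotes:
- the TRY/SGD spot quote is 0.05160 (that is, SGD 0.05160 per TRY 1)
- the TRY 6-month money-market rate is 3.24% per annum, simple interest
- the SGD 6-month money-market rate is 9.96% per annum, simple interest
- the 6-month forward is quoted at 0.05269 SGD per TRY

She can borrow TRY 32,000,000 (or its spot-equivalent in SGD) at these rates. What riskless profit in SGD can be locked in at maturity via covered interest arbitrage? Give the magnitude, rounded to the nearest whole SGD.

T = 6/12 years.
Keep in TRY, deliver into the forward: 32,000,000·1.016200·0.05269 = SGD 1,713,394.50.
Swap to SGD now, deposit: 32,000,000·0.05160·1.049800 = SGD 1,733,429.76.
The quoted forward undervalues TRY, so borrow TRY, convert to SGD at spot, deposit the SGD at 9.96%, and buy TRY forward at 0.05269 to cover the loan.
The gap between the two covered legs is SGD 20,035.

SGD 20,035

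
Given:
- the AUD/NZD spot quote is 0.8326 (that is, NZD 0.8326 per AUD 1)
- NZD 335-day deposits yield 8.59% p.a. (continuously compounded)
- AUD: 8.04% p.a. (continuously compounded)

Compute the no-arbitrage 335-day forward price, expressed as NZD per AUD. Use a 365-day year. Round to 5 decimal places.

T = 335/365 years.
NZD accumulates by e^(0.0859×335/365) = 1.0820309.
AUD accumulates by e^(0.0804×335/365) = 1.0765826.
So F = 0.8326 × 1.0820309 / 1.0765826 = 0.8368136 (NZD/AUD).

0.83681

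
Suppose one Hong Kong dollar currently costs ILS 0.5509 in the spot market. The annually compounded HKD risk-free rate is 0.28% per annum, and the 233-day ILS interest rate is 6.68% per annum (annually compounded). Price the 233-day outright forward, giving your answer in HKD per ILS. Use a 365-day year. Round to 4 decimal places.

T = 233/365 years.
ILS accumulates by (1 + 0.0668)^(233/365) = 1.0421421.
Growth of 1 HKD over T: (1 + 0.0028)^(233/365) = 1.0017865.
CIP: F = S · (grow ILS)/(grow HKD) = 0.5509 × 1.0421421/1.0017865 = 0.5730923 ILS per HKD.
Invert for HKD per ILS: 1 / 0.5730923 = 1.7449.

1.7449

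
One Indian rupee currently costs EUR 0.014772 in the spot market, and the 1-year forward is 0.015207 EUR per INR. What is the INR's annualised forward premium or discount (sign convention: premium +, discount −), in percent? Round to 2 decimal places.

T = 1 year.
INR trades forward at +2.94476% vs spot over the period.
Annualise by dividing by T: 0.0294476 / 1 = 0.029448 → 2.94%.

+2.94%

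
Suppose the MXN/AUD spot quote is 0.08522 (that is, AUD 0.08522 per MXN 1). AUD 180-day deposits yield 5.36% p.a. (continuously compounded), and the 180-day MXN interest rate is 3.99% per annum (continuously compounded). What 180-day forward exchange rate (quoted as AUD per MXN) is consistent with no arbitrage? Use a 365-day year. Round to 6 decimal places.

0.085798

T = 180/365 years.
AUD growth factor: e^(0.0536×180/365) = 1.0267853.
Growth of 1 MXN over T: e^(0.0399×180/365) = 1.0198716.
Forward (AUD per MXN) = 0.08522 × 1.0267853 / 1.0198716 = 0.08579771.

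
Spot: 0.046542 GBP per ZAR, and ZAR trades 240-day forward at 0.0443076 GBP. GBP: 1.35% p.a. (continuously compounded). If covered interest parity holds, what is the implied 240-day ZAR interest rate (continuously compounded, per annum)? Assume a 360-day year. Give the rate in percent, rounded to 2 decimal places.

T = 240/360 years.
F/S = 0.0443076/0.046542 = 0.9519917 = (growth of GBP) / (growth of ZAR).
GBP growth factor: e^(0.0135×240/360) = 1.0090406.
So the ZAR growth factor = 1.0599258.
r = ln(1.0599258)/(240/360) = 0.087298 → 8.73%.

8.73%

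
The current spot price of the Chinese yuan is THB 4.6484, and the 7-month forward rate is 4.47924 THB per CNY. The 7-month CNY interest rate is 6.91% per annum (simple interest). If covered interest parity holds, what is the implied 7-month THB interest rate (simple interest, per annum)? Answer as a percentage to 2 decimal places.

T = 7/12 years.
F/S = 4.47924/4.6484 = 0.9636090 = (growth of THB) / (growth of CNY).
CNY growth factor: 1 + 0.0691×7/12 = 1.0403083.
Hence g_THB = 1.0024504.
(1.0024504 − 1)/T = 0.004201, i.e. 0.42%.

0.42%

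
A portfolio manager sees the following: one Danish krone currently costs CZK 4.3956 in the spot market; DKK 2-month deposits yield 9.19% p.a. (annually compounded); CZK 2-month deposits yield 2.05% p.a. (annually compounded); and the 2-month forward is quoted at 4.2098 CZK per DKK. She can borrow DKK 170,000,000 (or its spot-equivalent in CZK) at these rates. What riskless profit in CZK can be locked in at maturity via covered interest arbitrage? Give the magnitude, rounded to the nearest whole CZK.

CZK 23,553,554

T = 2/12 years.
Keep in DKK, deliver into the forward: 170,000,000·1.01476110102·4.2098 = CZK 726,230,018.12.
Swap to CZK now, deposit: 170,000,000·4.3956·1.00338784302 = CZK 749,783,572.47.
The quoted forward undervalues DKK, so borrow DKK, convert to CZK at spot, deposit the CZK at 2.05%, and buy DKK forward at 4.2098 to cover the loan.
The gap between the two covered legs is CZK 23,553,554.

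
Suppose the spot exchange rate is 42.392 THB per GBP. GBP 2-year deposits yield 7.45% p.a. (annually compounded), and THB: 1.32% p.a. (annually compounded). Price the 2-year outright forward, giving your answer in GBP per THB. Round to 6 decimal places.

T = 2 years.
THB growth factor: (1 + 0.0132)^2 = 1.0265742.
GBP accumulates by (1 + 0.0745)^2 = 1.1545503.
CIP: F = S · (grow THB)/(grow GBP) = 42.392 × 1.0265742/1.1545503 = 37.69306 THB per GBP.
Invert for GBP per THB: 1 / 37.69306 = 0.026530.

0.026530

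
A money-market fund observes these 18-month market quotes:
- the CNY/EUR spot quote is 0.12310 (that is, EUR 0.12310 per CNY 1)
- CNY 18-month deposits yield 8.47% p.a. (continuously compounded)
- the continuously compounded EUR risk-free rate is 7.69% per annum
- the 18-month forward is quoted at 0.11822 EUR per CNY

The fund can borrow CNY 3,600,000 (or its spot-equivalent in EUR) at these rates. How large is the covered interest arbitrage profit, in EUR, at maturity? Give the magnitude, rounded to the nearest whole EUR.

EUR 14,095

T = 18/12 years.
Keep in CNY, deliver into the forward: 3,600,000·1.13547379·0.11822 = EUR 483,248.56.
Swap to EUR now, deposit: 3,600,000·0.12310·1.12226616 = EUR 497,343.47.
The quoted forward undervalues CNY, so borrow CNY, convert to EUR at spot, deposit the EUR at 7.69%, and buy CNY forward at 0.11822 to cover the loan.
Profit = 497,343.47 − 483,248.56 = EUR 14,095.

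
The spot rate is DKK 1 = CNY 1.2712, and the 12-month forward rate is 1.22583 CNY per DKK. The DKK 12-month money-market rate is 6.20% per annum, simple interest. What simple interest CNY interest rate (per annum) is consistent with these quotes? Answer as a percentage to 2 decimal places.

T = 1 year.
CIP gives F = S · g_CNY/g_DKK, so g_CNY/g_DKK = 1.22583/1.2712 = 0.9643093.
The DKK side grows by 1 + 0.0620×1 = 1.062000.
That pins the CNY growth at 1.0240965.
(1.0240965 − 1)/T = 0.024096, i.e. 2.41%.

2.41%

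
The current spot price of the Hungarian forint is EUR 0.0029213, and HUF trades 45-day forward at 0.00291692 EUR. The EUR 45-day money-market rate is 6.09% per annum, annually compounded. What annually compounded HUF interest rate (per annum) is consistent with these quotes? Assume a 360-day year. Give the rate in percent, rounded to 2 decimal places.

7.37%

T = 45/360 years.
CIP gives F = S · g_EUR/g_HUF, so g_EUR/g_HUF = 0.00291692/0.0029213 = 0.9985007.
The EUR side grows by (1 + 0.0609)^(45/360) = 1.0074171.
Hence g_HUF = 1.0089298.
Annualise: 1.0089298^(360/45) − 1 = 0.073711 = 7.37%.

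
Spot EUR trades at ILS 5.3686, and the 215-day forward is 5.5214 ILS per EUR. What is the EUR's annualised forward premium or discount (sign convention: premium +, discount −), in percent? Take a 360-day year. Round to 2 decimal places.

+4.77%

T = 215/360 years.
EUR trades forward at +2.84618% vs spot over the period.
Per annum: 0.0284618 / (215/360) = 0.047657 = 4.77%.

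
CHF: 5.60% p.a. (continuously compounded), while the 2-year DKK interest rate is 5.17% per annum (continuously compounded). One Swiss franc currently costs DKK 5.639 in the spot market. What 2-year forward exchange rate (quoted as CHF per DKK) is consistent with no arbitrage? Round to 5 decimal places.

0.17887

T = 2 years.
Growth of 1 DKK over T: e^(0.0517×2) = 1.1089349.
Growth of 1 CHF over T: e^(0.0560×2) = 1.1185129.
So F = 5.639 × 1.1089349 / 1.1185129 = 5.590712 (DKK/CHF).
Quoted the other way: 1/5.590712 = 0.17887 CHF per DKK.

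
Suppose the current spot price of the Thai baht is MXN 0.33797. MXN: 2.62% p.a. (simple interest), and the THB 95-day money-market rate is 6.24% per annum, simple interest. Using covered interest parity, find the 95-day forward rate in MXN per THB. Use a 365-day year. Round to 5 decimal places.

T = 95/365 years.
MXN growth factor: 1 + 0.0262×95/365 = 1.0068192.
Growth of 1 THB over T: 1 + 0.0624×95/365 = 1.0162411.
So F = 0.33797 × 1.0068192 / 1.0162411 = 0.3348366 (MXN/THB).

0.33484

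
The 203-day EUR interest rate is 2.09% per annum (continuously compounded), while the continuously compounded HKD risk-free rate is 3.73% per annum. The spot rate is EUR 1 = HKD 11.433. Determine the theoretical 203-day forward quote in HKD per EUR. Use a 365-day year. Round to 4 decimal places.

11.5378

T = 203/365 years.
Growth of 1 HKD over T: e^(0.0373×203/365) = 1.0209616.
EUR growth factor: e^(0.0209×203/365) = 1.01169165.
Forward (HKD per EUR) = 11.433 × 1.0209616 / 1.01169165 = 11.537759.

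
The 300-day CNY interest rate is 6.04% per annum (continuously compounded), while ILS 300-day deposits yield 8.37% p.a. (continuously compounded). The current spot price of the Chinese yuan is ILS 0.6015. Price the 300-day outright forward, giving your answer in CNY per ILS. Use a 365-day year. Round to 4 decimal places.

1.6310

T = 300/365 years.
Growth of 1 ILS over T: e^(0.0837×300/365) = 1.0712161.
CNY growth factor: e^(0.0604×300/365) = 1.0508967.
CIP: F = S · (grow ILS)/(grow CNY) = 0.6015 × 1.0712161/1.0508967 = 0.6131302 ILS per CNY.
Invert for CNY per ILS: 1 / 0.6131302 = 1.6310.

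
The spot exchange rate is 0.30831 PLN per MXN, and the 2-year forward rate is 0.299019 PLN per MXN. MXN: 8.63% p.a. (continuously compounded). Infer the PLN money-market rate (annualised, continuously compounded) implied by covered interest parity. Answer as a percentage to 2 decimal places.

T = 2 years.
CIP gives F = S · g_PLN/g_MXN, so g_PLN/g_MXN = 0.299019/0.30831 = 0.9698647.
The MXN side grows by e^(0.0863×2) = 1.1883907.
Hence g_PLN = 1.1525782.
Take logs: ln 1.1525782 / 2 = 0.071001, so 7.10%.

7.10%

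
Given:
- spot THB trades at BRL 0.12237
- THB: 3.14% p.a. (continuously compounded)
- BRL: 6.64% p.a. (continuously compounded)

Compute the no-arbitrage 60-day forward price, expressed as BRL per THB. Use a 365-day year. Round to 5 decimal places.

0.12308

T = 60/365 years.
BRL growth factor: e^(0.0664×60/365) = 1.0109749.
THB accumulates by e^(0.0314×60/365) = 1.005175.
Forward (BRL per THB) = 0.12237 × 1.0109749 / 1.005175 = 0.1230761.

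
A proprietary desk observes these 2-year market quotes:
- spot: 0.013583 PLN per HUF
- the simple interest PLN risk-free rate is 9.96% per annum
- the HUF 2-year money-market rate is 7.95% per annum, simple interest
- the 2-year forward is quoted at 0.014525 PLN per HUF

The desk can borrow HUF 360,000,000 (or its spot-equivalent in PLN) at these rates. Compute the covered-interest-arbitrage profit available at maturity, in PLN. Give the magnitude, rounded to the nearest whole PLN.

PLN 196,467

T = 2 years.
Keep in HUF, deliver into the forward: 360,000,000·1.159000·0.014525 = PLN 6,060,411.00.
Swap to PLN now, deposit: 360,000,000·0.013583·1.199200 = PLN 5,863,944.10.
The quoted forward overvalues HUF, so borrow PLN, buy HUF at spot, deposit the HUF at 7.95%, and sell the proceeds forward at 0.014525.
The gap between the two covered legs is PLN 196,467.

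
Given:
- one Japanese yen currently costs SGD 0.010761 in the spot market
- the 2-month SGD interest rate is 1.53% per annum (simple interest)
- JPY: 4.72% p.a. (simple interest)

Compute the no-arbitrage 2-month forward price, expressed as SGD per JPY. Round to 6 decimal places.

T = 2/12 years.
Growth of 1 SGD over T: 1 + 0.0153×2/12 = 1.002550.
JPY growth factor: 1 + 0.0472×2/12 = 1.0078667.
CIP: F = S · (grow SGD)/(grow JPY) = 0.010761 × 1.002550/1.0078667 = 0.01070423 SGD per JPY.

0.010704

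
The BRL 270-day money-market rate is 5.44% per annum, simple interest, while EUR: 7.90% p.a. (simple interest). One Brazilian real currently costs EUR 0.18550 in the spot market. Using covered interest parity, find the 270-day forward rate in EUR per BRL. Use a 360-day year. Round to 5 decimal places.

T = 270/360 years.
EUR growth factor: 1 + 0.0790×270/360 = 1.059250.
BRL growth factor: 1 + 0.0544×270/360 = 1.040800.
So F = 0.1855 × 1.059250 / 1.040800 = 0.1887883 (EUR/BRL).

0.18879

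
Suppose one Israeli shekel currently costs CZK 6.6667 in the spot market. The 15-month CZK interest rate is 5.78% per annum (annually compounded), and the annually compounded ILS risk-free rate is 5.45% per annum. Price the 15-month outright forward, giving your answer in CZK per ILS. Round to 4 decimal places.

T = 15/12 years.
Growth of 1 CZK over T: (1 + 0.0578)^(15/12) = 1.0727646.
ILS accumulates by (1 + 0.0545)^(15/12) = 1.0685829.
So F = 6.6667 × 1.0727646 / 1.0685829 = 6.692789 (CZK/ILS).

6.6928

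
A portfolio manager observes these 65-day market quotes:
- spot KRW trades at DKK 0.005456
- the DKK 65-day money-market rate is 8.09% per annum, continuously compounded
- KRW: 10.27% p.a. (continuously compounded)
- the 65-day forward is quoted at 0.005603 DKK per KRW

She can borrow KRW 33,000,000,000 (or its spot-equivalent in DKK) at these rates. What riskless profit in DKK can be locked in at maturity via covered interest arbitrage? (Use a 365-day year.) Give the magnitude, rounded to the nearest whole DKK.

DKK 5,651,039

T = 65/365 years.
Keep in KRW, deliver into the forward: 33,000,000,000·1.01845730987·0.005603 = DKK 188,311,738.14.
Swap to DKK now, deposit: 33,000,000,000·0.005456·1.01451112814 = DKK 182,660,699.60.
The quoted forward overvalues KRW, so borrow DKK, buy KRW at spot, deposit the KRW at 10.27%, and sell the proceeds forward at 0.005603.
Profit = 188,311,738.14 − 182,660,699.60 = DKK 5,651,039.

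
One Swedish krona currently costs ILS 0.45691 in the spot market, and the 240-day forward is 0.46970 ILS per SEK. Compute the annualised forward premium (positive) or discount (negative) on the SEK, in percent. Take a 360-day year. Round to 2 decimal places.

T = 240/360 years.
Period premium: (0.46970 − 0.45691)/0.45691 = 0.0279924.
Per annum: 0.0279924 / (240/360) = 0.041989 = 4.20%.

+4.20%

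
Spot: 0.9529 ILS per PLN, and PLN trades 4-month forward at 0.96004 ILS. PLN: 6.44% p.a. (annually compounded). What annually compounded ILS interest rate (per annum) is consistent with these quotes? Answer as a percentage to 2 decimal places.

8.85%

T = 4/12 years.
F/S = 0.96004/0.9529 = 1.0074929 = (growth of ILS) / (growth of PLN).
The PLN side grows by (1 + 0.0644)^(4/12) = 1.0210217.
That pins the ILS growth at 1.0286721.
Annualise: 1.0286721^(12/4) − 1 = 0.088506 = 8.85%.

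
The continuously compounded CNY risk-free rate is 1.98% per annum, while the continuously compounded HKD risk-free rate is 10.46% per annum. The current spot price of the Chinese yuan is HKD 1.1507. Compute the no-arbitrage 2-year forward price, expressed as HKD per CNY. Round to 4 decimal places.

T = 2 years.
HKD growth factor: e^(0.1046×2) = 1.2326915.
CNY growth factor: e^(0.0198×2) = 1.0403945.
So F = 1.1507 × 1.2326915 / 1.0403945 = 1.363385 (HKD/CNY).

1.3634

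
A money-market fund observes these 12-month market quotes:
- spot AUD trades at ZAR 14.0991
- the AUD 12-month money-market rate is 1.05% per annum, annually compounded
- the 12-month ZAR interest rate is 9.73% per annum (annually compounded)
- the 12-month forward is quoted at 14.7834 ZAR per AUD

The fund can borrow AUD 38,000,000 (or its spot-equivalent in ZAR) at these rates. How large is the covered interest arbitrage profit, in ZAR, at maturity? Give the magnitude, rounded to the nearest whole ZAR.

T = 1 year.
Invest the AUD and cover forward: 38,000,000 × 1.010500 × 14.7834 = ZAR 567,667,776.60.
Convert at spot and invest in ZAR: 38,000,000 × 14.0991 × 1.097300 = ZAR 587,895,812.34.
The quoted forward undervalues AUD, so borrow AUD, convert to ZAR at spot, deposit the ZAR at 9.73%, and buy AUD forward at 14.7834 to cover the loan.
The gap between the two covered legs is ZAR 20,228,036.

ZAR 20,228,036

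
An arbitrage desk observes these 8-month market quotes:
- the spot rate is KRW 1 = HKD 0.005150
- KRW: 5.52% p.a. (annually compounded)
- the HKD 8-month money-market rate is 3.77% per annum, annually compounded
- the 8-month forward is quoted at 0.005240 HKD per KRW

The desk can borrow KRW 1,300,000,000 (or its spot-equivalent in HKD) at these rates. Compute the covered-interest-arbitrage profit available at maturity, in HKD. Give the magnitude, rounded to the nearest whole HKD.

HKD 198,202

T = 8/12 years.
Invest the KRW and cover forward: 1,300,000,000 × 1.036469488 × 0.005240 = HKD 7,060,430.15.
Convert at spot and invest in HKD: 1,300,000,000 × 0.005150 × 1.024978002 = HKD 6,862,227.72.
The quoted forward overvalues KRW, so borrow HKD, buy KRW at spot, deposit the KRW at 5.52%, and sell the proceeds forward at 0.005240.
Arbitrage profit = |7,060,430.15 − 6,862,227.72| = HKD 198,202.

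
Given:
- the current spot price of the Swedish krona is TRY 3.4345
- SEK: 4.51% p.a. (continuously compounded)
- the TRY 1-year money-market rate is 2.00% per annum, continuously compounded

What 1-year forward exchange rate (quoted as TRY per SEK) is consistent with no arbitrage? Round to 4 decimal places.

3.3494

T = 1 year.
Growth of 1 TRY over T: e^(0.0200×1) = 1.0202013.
Growth of 1 SEK over T: e^(0.0451×1) = 1.0461325.
CIP: F = S · (grow TRY)/(grow SEK) = 3.4345 × 1.0202013/1.0461325 = 3.349367 TRY per SEK.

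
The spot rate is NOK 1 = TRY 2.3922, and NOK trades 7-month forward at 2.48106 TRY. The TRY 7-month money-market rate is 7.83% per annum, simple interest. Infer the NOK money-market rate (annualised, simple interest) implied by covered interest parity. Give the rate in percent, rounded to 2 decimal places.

1.41%

T = 7/12 years.
F/S = 2.48106/2.3922 = 1.0371457 = (growth of TRY) / (growth of NOK).
TRY growth factor: 1 + 0.0783×7/12 = 1.045675.
So the NOK growth factor = 1.0082238.
r = (1.0082238 − 1)/(7/12) = 0.014098 → 1.41%.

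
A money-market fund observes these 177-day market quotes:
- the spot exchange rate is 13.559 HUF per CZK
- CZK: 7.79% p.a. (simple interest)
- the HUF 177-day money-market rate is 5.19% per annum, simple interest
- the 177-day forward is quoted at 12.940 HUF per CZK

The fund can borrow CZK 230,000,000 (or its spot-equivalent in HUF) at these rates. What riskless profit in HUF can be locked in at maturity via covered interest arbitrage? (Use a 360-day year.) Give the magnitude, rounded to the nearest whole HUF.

T = 177/360 years.
Keep in CZK, deliver into the forward: 230,000,000·1.038300833333·12.940 = HUF 3,090,190,940.17.
Swap to HUF now, deposit: 230,000,000·13.559·1.0255175 = HUF 3,198,148,109.98.
The quoted forward undervalues CZK, so borrow CZK, convert to HUF at spot, deposit the HUF at 5.19%, and buy CZK forward at 12.940 to cover the loan.
The gap between the two covered legs is HUF 107,957,170.

HUF 107,957,170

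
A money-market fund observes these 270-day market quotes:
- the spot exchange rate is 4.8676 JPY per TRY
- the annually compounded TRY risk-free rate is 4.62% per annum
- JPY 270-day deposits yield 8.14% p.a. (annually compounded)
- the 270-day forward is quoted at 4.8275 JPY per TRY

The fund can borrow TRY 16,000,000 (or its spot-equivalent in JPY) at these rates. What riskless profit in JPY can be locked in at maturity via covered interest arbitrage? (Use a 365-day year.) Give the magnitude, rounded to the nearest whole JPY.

JPY 2,658,954

T = 270/365 years.
Keep in TRY, deliver into the forward: 16,000,000·1.0339737559·4.8275 = JPY 79,864,132.91.
Swap to JPY now, deposit: 16,000,000·4.8676·1.0595967046 = JPY 82,523,086.71.
The quoted forward undervalues TRY, so borrow TRY, convert to JPY at spot, deposit the JPY at 8.14%, and buy TRY forward at 4.8275 to cover the loan.
The gap between the two covered legs is JPY 2,658,954.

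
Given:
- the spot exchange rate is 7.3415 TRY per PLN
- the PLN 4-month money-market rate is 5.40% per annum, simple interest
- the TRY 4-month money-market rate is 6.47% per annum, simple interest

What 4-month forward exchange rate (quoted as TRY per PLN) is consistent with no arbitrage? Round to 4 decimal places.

T = 4/12 years.
Growth of 1 TRY over T: 1 + 0.0647×4/12 = 1.0215667.
PLN accumulates by 1 + 0.0540×4/12 = 1.018000.
So F = 7.3415 × 1.0215667 / 1.018000 = 7.367222 (TRY/PLN).

7.3672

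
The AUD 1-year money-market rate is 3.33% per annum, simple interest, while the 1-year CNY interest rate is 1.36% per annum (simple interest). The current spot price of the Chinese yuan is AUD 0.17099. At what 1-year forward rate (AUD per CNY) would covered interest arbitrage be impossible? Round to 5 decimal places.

0.17431

T = 1 year.
Growth of 1 AUD over T: 1 + 0.0333×1 = 1.033300.
CNY growth factor: 1 + 0.0136×1 = 1.013600.
So F = 0.17099 × 1.033300 / 1.013600 = 0.1743133 (AUD/CNY).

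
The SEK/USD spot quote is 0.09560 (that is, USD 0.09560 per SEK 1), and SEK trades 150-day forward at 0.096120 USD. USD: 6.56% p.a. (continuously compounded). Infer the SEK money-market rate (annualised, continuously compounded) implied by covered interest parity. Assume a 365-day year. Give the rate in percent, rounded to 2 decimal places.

5.24%

T = 150/365 years.
F/S = 0.09612/0.0956 = 1.0054393 = (growth of USD) / (growth of SEK).
The USD side grows by e^(0.0656×150/365) = 1.0273256.
So the SEK growth factor = 1.0217679.
Take logs: ln 1.0217679 / (150/365) = 0.052400, so 5.24%.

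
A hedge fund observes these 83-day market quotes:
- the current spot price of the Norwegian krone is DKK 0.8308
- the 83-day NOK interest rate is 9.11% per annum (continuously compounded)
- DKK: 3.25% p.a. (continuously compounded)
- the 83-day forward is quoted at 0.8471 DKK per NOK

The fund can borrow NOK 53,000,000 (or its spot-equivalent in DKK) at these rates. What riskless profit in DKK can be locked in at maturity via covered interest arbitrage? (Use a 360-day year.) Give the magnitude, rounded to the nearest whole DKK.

DKK 1,485,681

T = 83/360 years.
Keep in NOK, deliver into the forward: 53,000,000·1.0212257394·0.8471 = DKK 45,849,257.16.
Swap to DKK now, deposit: 53,000,000·0.8308·1.0075211987 = DKK 44,363,576.43.
The quoted forward overvalues NOK, so borrow DKK, buy NOK at spot, deposit the NOK at 9.11%, and sell the proceeds forward at 0.8471.
Profit = 45,849,257.16 − 44,363,576.43 = DKK 1,485,681.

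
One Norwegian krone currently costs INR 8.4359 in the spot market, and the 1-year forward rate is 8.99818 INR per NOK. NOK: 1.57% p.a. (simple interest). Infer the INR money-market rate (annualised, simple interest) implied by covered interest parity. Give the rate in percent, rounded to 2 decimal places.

8.34%

T = 1 year.
CIP gives F = S · g_INR/g_NOK, so g_INR/g_NOK = 8.99818/8.4359 = 1.0666532.
NOK growth factor: 1 + 0.0157×1 = 1.015700.
So the INR growth factor = 1.0833997.
r = (1.0833997 − 1)/1 = 0.083400 → 8.34%.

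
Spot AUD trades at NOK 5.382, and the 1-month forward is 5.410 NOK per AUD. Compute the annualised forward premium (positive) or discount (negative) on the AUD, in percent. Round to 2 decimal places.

T = 1/12 years.
AUD trades forward at +0.52025% vs spot over the period.
×(1/T) gives 6.24% p.a.

+6.24%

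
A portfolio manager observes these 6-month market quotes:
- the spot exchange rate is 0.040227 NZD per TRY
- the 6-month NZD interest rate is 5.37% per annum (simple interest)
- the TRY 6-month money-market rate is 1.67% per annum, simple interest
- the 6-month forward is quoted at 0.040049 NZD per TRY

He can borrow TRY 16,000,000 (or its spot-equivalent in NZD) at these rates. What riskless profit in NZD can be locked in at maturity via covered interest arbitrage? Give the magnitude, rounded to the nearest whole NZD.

T = 6/12 years.
Keep in TRY, deliver into the forward: 16,000,000·1.008350·0.040049 = NZD 646,134.55.
Swap to NZD now, deposit: 16,000,000·0.040227·1.026850 = NZD 660,913.52.
The quoted forward undervalues TRY, so borrow TRY, convert to NZD at spot, deposit the NZD at 5.37%, and buy TRY forward at 0.040049 to cover the loan.
The gap between the two covered legs is NZD 14,779.

NZD 14,779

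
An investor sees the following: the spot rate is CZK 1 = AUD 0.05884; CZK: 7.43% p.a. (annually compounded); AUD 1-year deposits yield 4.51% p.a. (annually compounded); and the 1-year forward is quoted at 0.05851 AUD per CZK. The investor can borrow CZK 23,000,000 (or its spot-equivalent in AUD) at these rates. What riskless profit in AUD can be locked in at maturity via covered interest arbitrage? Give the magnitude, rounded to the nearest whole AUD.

T = 1 year.
Invest the CZK and cover forward: 23,000,000 × 1.074300 × 0.05851 = AUD 1,445,717.74.
Convert at spot and invest in AUD: 23,000,000 × 0.05884 × 1.045100 = AUD 1,414,354.73.
The quoted forward overvalues CZK, so borrow AUD, buy CZK at spot, deposit the CZK at 7.43%, and sell the proceeds forward at 0.05851.
Arbitrage profit = |1,445,717.74 − 1,414,354.73| = AUD 31,363.

AUD 31,363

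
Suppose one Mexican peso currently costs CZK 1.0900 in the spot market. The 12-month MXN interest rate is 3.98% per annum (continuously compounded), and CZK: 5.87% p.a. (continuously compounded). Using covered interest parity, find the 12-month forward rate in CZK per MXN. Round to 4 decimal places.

T = 1 year.
Growth of 1 CZK over T: e^(0.0587×1) = 1.0604571.
MXN accumulates by e^(0.0398×1) = 1.0406026.
CIP: F = S · (grow CZK)/(grow MXN) = 1.09 × 1.0604571/1.0406026 = 1.110797 CZK per MXN.

1.1108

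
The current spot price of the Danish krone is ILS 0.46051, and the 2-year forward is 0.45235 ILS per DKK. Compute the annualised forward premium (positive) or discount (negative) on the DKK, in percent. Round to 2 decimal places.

-0.89%

T = 2 years.
DKK trades forward at -1.77195% vs spot over the period.
Per annum: -0.0177195 / 2 = -0.008860 = -0.89%.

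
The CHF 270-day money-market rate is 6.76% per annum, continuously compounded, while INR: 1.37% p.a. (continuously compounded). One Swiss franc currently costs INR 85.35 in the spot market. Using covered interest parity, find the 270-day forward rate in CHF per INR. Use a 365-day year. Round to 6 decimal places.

0.012193

T = 270/365 years.
INR accumulates by e^(0.0137×270/365) = 1.0101858.
Growth of 1 CHF over T: e^(0.0676×270/365) = 1.0512769.
So F = 85.35 × 1.0101858 / 1.0512769 = 82.01394 (INR/CHF).
Invert for CHF per INR: 1 / 82.01394 = 0.012193.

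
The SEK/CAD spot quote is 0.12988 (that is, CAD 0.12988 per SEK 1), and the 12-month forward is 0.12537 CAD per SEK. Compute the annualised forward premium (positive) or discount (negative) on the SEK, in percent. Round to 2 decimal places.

-3.47%

T = 1 year.
(F − S)/S = (0.12537 − 0.12988)/0.12988 = -0.0347244.
Per annum: -0.0347244 / 1 = -0.034724 = -3.47%.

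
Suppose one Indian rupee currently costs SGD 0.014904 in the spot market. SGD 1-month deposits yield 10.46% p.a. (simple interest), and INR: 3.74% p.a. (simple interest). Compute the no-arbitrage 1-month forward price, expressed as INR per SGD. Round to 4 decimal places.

T = 1/12 years.
SGD growth factor: 1 + 0.1046×1/12 = 1.00871667.
INR growth factor: 1 + 0.0374×1/12 = 1.00311667.
So F = 0.014904 × 1.00871667 / 1.00311667 = 0.014987203 (SGD/INR).
Invert for INR per SGD: 1 / 0.014987203 = 66.7236.

66.7236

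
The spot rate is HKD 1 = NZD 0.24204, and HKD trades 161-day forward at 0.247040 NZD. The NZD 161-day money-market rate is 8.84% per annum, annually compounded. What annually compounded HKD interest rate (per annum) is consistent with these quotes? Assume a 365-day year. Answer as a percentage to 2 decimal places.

T = 161/365 years.
F/S = 0.24704/0.24204 = 1.0206577 = (growth of NZD) / (growth of HKD).
NZD growth factor: (1 + 0.0884)^(161/365) = 1.0380715.
So the HKD growth factor = 1.0170614.
Annualise: 1.0170614^(365/161) − 1 = 0.039098 = 3.91%.

3.91%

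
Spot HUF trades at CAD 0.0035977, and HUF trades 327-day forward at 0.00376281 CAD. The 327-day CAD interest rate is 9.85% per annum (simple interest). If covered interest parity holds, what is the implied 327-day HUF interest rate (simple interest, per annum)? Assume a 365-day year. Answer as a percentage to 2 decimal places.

4.52%

T = 327/365 years.
By CIP, F/S equals the CAD-to-HUF growth ratio: 0.00376281/0.0035977 = 1.0458932.
The CAD side grows by 1 + 0.0985×327/365 = 1.0882452.
That pins the HUF growth at 1.0404936.
(1.0404936 − 1)/T = 0.045199, i.e. 4.52%.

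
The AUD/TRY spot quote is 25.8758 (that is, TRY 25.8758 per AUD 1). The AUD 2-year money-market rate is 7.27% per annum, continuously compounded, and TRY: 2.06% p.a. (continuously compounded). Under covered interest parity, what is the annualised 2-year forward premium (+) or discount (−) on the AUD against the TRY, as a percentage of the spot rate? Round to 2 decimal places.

-4.95%

T = 2 years.
F = S · g_TRY/g_AUD = 25.8758 × 1.0420605/1.1565021 = 23.3152617.
(F − S)/S ÷ T = (23.3152617 − 25.8758)/25.8758/2 = -0.049477 → -4.95%.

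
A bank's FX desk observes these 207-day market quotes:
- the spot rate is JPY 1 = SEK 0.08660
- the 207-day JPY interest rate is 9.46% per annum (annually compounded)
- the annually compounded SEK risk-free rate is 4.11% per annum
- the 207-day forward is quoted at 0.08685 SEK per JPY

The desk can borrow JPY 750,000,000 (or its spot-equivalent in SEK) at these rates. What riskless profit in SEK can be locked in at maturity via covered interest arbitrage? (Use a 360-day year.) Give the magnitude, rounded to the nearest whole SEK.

T = 207/360 years.
Route A — deposit JPY, sell forward: 750,000,000 × 1.0533480126 × 0.08685 = SEK 68,612,456.17.
Route B — convert at spot, deposit SEK: 750,000,000 × 0.08660 × 1.0234300314 = SEK 66,471,780.54.
The quoted forward overvalues JPY, so borrow SEK, buy JPY at spot, deposit the JPY at 9.46%, and sell the proceeds forward at 0.08685.
Arbitrage profit = |68,612,456.17 − 66,471,780.54| = SEK 2,140,676.

SEK 2,140,676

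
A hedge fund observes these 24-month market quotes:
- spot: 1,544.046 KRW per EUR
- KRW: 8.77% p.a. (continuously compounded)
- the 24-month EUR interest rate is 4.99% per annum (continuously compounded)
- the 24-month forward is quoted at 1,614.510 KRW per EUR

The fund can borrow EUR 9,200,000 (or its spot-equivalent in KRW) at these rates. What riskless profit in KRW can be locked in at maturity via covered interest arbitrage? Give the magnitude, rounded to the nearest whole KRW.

T = 2 years.
Keep in EUR, deliver into the forward: 9,200,000·1.104949905994·1614.510 = KRW 16,412,364,589.08.
Swap to KRW now, deposit: 9,200,000·1544.046·1.191722810411 = KRW 16,928,688,514.42.
The quoted forward undervalues EUR, so borrow EUR, convert to KRW at spot, deposit the KRW at 8.77%, and buy EUR forward at 1,614.510 to cover the loan.
Profit = 16,928,688,514.42 − 16,412,364,589.08 = KRW 516,323,925.

KRW 516,323,925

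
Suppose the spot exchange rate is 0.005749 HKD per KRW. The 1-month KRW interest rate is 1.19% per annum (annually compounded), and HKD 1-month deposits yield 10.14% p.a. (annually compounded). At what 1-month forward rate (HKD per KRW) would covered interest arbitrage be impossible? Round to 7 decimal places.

0.0057897

T = 1/12 years.
Growth of 1 HKD over T: (1 + 0.1014)^(1/12) = 1.008081.
KRW accumulates by (1 + 0.0119)^(1/12) = 1.0009863.
Forward (HKD per KRW) = 0.005749 × 1.008081 / 1.0009863 = 0.005789747.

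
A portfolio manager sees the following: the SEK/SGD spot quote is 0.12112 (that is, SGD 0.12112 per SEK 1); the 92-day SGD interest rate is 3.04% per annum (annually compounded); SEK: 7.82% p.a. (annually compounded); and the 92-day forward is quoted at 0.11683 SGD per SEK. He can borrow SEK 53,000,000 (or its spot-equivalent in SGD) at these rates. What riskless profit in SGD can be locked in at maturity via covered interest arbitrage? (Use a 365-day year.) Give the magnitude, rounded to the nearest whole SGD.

SGD 157,375

T = 92/365 years.
Route A — deposit SEK, sell forward: 53,000,000 × 1.019159184 × 0.11683 = SGD 6,310,623.48.
Route B — convert at spot, deposit SGD: 53,000,000 × 0.12112 × 1.007576864 = SGD 6,467,998.62.
The quoted forward undervalues SEK, so borrow SEK, convert to SGD at spot, deposit the SGD at 3.04%, and buy SEK forward at 0.11683 to cover the loan.
The gap between the two covered legs is SGD 157,375.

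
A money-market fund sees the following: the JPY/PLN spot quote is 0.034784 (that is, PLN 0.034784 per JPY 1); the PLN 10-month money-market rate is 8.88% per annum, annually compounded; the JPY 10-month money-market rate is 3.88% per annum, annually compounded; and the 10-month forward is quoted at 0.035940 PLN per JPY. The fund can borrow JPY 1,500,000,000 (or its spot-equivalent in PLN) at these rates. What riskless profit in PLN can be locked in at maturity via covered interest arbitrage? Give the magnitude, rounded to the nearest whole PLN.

PLN 361,857

T = 10/12 years.
Keep in JPY, deliver into the forward: 1,500,000,000·1.032230334·0.035940 = PLN 55,647,537.31.
Swap to PLN now, deposit: 1,500,000,000·0.034784·1.0734704491 = PLN 56,009,394.15.
The quoted forward undervalues JPY, so borrow JPY, convert to PLN at spot, deposit the PLN at 8.88%, and buy JPY forward at 0.035940 to cover the loan.
Arbitrage profit = |55,647,537.31 − 56,009,394.15| = PLN 361,857.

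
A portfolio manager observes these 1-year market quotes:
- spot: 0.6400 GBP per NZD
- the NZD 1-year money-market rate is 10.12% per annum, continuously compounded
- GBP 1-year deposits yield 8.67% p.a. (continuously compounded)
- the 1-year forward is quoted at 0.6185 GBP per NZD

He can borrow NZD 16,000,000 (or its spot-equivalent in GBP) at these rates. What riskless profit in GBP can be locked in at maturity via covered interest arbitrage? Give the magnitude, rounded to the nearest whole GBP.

T = 1 year.
Keep in NZD, deliver into the forward: 16,000,000·1.1064979192·0.6185 = GBP 10,949,903.41.
Swap to GBP now, deposit: 16,000,000·0.6400·1.0905694598 = GBP 11,167,431.27.
The quoted forward undervalues NZD, so borrow NZD, convert to GBP at spot, deposit the GBP at 8.67%, and buy NZD forward at 0.6185 to cover the loan.
Arbitrage profit = |10,949,903.41 − 11,167,431.27| = GBP 217,528.

GBP 217,528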